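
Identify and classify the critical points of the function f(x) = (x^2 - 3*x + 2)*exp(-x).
f'(x) = (-x^2 + 5*x - 5)*exp(-x)

Solve f'(x) = 0:
  f'(x) = (-x^2 + 5*x - 5)·exp(-x) and exp(-x) > 0 for every x, so f'(x) = 0 ⇔ -x^2 + 5*x - 5 = 0.
  x^2 - 5*x + 5 = 0 has no rational roots; quadratic formula: x = (5 ± √5)/2.
  ⇒ x = 5/2 - sqrt(5)/2 ≈ 1.3820, sqrt(5)/2 + 5/2 ≈ 3.6180

f''(x) = (x^2 - 7*x + 10)*exp(-x)
Second-derivative test at each critical point:
  f''(1.3820) = 0.5614 > 0 → local minimum
  f''(3.6180) = -0.0600 < 0 → local maximum

Critical points: x = 5/2 - sqrt(5)/2 ≈ 1.3820 (local minimum); x = sqrt(5)/2 + 5/2 ≈ 3.6180 (local maximum)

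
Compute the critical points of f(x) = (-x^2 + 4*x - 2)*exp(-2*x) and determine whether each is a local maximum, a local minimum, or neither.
f'(x) = 2*(x^2 - 5*x + 4)*exp(-2*x)

Solve f'(x) = 0:
  f'(x) = (2*x^2 - 10*x + 8)·exp(-2*x) and exp(-2*x) > 0 for every x, so f'(x) = 0 ⇔ 2*x^2 - 10*x + 8 = 0.
  Factor: 2*x^2 - 10*x + 8 = 2*(x - 4)*(x - 1) = 0.
  ⇒ x = 1, 4

f''(x) = 2*(-2*x^2 + 12*x - 13)*exp(-2*x)
Second-derivative test at each critical point:
  f''(1) = -0.8120 < 0 → local maximum
  f''(4) = 0.0020 > 0 → local minimum

Critical points: x = 1 (local maximum); x = 4 (local minimum)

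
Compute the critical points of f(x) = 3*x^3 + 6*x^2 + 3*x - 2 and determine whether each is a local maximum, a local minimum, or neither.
f'(x) = 9*x^2 + 12*x + 3

Solve f'(x) = 0:
  Factor: 9*x^2 + 12*x + 3 = 3*(x + 1)*(3*x + 1) = 0.
  ⇒ x = -1, -1/3

f''(x) = 18*x + 12
Second-derivative test at each critical point:
  f''(-1) = -6 < 0 → local maximum
  f''(-1/3) = 6 > 0 → local minimum

Critical points: x = -1 (local maximum); x = -1/3 (local minimum)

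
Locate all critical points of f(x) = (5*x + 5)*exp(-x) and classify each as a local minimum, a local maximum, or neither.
f'(x) = -5*x*exp(-x)

Solve f'(x) = 0:
  f'(x) = (-5*x)·exp(-x) and exp(-x) > 0 for every x, so f'(x) = 0 ⇔ -5*x = 0.
  -5*x = 0.
  ⇒ x = 0

f''(x) = 5*(x - 1)*exp(-x)
Second-derivative test at each critical point:
  f''(0) = -5 < 0 → local maximum

Critical points: x = 0 (local maximum)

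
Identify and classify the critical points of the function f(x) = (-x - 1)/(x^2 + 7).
f'(x) = (-x^2 + 2*x*(x + 1) - 7)/(x^2 + 7)^2

Solve f'(x) = 0:
  f'(x) = (x^2 + 2*x - 7)/(x^2 + 7)^2; the denominator is positive wherever f is defined, so f'(x) = 0 ⇔ x^2 + 2*x - 7 = 0.
  x^2 + 2*x - 7 = 0 has no rational roots; quadratic formula: x = (-2 ± √32)/2.
  ⇒ x = -2*sqrt(2) - 1 ≈ -3.8284, -1 + 2*sqrt(2) ≈ 1.8284

f''(x) = 2*(-4*x^2*(x + 1) + (3*x + 1)*(x^2 + 7))/(x^2 + 7)^3
Second-derivative test at each critical point:
  f''(-3.8284) = -0.0121 < 0 → local maximum
  f''(1.8284) = 0.0529 > 0 → local minimum

Critical points: x = -2*sqrt(2) - 1 ≈ -3.8284 (local maximum); x = -1 + 2*sqrt(2) ≈ 1.8284 (local minimum)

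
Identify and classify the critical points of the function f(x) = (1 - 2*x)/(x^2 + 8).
f'(x) = 2*(x^2 - x - 8)/(x^4 + 16*x^2 + 64)

Solve f'(x) = 0:
  f'(x) = 2*(x^2 - x - 8)/(x^2 + 8)^2; the denominator is positive wherever f is defined, so f'(x) = 0 ⇔ 2*x^2 - 2*x - 16 = 0.
  Factor: 2*x^2 - 2*x - 16 = 2*(x^2 - x - 8); x^2 - x - 8 = 0 has no rational roots; quadratic formula: x = (1 ± √33)/2.
  ⇒ x = 1/2 - sqrt(33)/2 ≈ -2.3723, 1/2 + sqrt(33)/2 ≈ 3.3723

f''(x) = 2*(4*x^2*(1 - 2*x) + (6*x - 1)*(x^2 + 8))/(x^2 + 8)^3
Second-derivative test at each critical point:
  f''(-2.3723) = -0.0619 < 0 → local maximum
  f''(3.3723) = 0.0306 > 0 → local minimum

Critical points: x = 1/2 - sqrt(33)/2 ≈ -2.3723 (local maximum); x = 1/2 + sqrt(33)/2 ≈ 3.3723 (local minimum)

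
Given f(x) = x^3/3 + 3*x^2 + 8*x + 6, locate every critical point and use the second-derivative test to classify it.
f'(x) = x^2 + 6*x + 8

Solve f'(x) = 0:
  Factor: x^2 + 6*x + 8 = (x + 2)*(x + 4) = 0.
  ⇒ x = -4, -2

f''(x) = 2*x + 6
Second-derivative test at each critical point:
  f''(-4) = -2 < 0 → local maximum
  f''(-2) = 2 > 0 → local minimum

Critical points: x = -4 (local maximum); x = -2 (local minimum)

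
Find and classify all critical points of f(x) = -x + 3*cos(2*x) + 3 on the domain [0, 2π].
f'(x) = -6*sin(2*x) - 1

Solve f'(x) = 0 on [0, 2π]:
  f'(x) = 0 ⇔ sin(2*x) = -1/6, i.e. 2*x = arcsin(-1/6) + 2nπ or 2*x = π − arcsin(-1/6) + 2nπ; keep the solutions lying in [0, 2π].
  ⇒ x = asin(1/6)/2 + pi/2 ≈ 1.6545, pi - asin(1/6)/2 ≈ 3.0579, asin(1/6)/2 + 3*pi/2 ≈ 4.7961, -asin(1/6)/2 + 2*pi ≈ 6.1995

f''(x) = -12*cos(2*x)
Second-derivative test at each critical point:
  f''(1.6545) = 11.8322 > 0 → local minimum
  f''(3.0579) = -11.8322 < 0 → local maximum
  f''(4.7961) = 11.8322 > 0 → local minimum
  f''(6.1995) = -11.8322 < 0 → local maximum

Critical points: x = asin(1/6)/2 + pi/2 ≈ 1.6545 (local minimum); x = pi - asin(1/6)/2 ≈ 3.0579 (local maximum); x = asin(1/6)/2 + 3*pi/2 ≈ 4.7961 (local minimum); x = -asin(1/6)/2 + 2*pi ≈ 6.1995 (local maximum)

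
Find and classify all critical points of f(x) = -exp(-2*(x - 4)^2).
f'(x) = 4*(x - 4)*exp(-2*(x - 4)^2)

Solve f'(x) = 0:
  f'(x) = (4*x - 16)·exp(-2*(x - 4)^2) and exp(-2*(x - 4)^2) > 0 for every x, so f'(x) = 0 ⇔ 4*x - 16 = 0.
  Factor: 4*x - 16 = 4*(x - 4) = 0.
  ⇒ x = 4

f''(x) = 4*(1 - 4*(x - 4)^2)*exp(-2*(x - 4)^2)
Second-derivative test at each critical point:
  f''(4) = 4 > 0 → local minimum

Critical points: x = 4 (local minimum)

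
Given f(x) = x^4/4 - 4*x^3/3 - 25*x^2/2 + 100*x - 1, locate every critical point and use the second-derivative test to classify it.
f'(x) = x^3 - 4*x^2 - 25*x + 100

Solve f'(x) = 0:
  Factor: x^3 - 4*x^2 - 25*x + 100 = (x - 5)*(x - 4)*(x + 5) = 0.
  ⇒ x = -5, 4, 5

f''(x) = 3*x^2 - 8*x - 25
Second-derivative test at each critical point:
  f''(-5) = 90 > 0 → local minimum
  f''(4) = -9 < 0 → local maximum
  f''(5) = 10 > 0 → local minimum

Critical points: x = -5 (local minimum); x = 4 (local maximum); x = 5 (local minimum)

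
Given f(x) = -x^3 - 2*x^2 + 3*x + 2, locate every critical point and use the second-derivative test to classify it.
f'(x) = -3*x^2 - 4*x + 3

Solve f'(x) = 0:
  3*x^2 + 4*x - 3 = 0 has no rational roots; quadratic formula: x = (-4 ± √52)/6.
  ⇒ x = -sqrt(13)/3 - 2/3 ≈ -1.8685, -2/3 + sqrt(13)/3 ≈ 0.5352

f''(x) = -6*x - 4
Second-derivative test at each critical point:
  f''(-1.8685) = 7.2111 > 0 → local minimum
  f''(0.5352) = -7.2111 < 0 → local maximum

Critical points: x = -sqrt(13)/3 - 2/3 ≈ -1.8685 (local minimum); x = -2/3 + sqrt(13)/3 ≈ 0.5352 (local maximum)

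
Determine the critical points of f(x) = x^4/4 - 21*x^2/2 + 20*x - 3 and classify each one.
f'(x) = x^3 - 21*x + 20

Solve f'(x) = 0:
  Factor: x^3 - 21*x + 20 = (x - 4)*(x - 1)*(x + 5) = 0.
  ⇒ x = -5, 1, 4

f''(x) = 3*x^2 - 21
Second-derivative test at each critical point:
  f''(-5) = 54 > 0 → local minimum
  f''(1) = -18 < 0 → local maximum
  f''(4) = 27 > 0 → local minimum

Critical points: x = -5 (local minimum); x = 1 (local maximum); x = 4 (local minimum)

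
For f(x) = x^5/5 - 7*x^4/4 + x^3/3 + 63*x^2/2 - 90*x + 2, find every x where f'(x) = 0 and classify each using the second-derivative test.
f'(x) = x^4 - 7*x^3 + x^2 + 63*x - 90

Solve f'(x) = 0:
  Factor: x^4 - 7*x^3 + x^2 + 63*x - 90 = (x - 5)*(x - 3)*(x - 2)*(x + 3) = 0.
  ⇒ x = -3, 2, 3, 5

f''(x) = 4*x^3 - 21*x^2 + 2*x + 63
Second-derivative test at each critical point:
  f''(-3) = -240 < 0 → local maximum
  f''(2) = 15 > 0 → local minimum
  f''(3) = -12 < 0 → local maximum
  f''(5) = 48 > 0 → local minimum

Critical points: x = -3 (local maximum); x = 2 (local minimum); x = 3 (local maximum); x = 5 (local minimum)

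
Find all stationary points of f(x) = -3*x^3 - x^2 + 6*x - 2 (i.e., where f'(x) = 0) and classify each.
f'(x) = -9*x^2 - 2*x + 6

Solve f'(x) = 0:
  9*x^2 + 2*x - 6 = 0 has no rational roots; quadratic formula: x = (-2 ± √220)/18.
  ⇒ x = -sqrt(55)/9 - 1/9 ≈ -0.9351, -1/9 + sqrt(55)/9 ≈ 0.7129

f''(x) = -18*x - 2
Second-derivative test at each critical point:
  f''(-0.9351) = 14.8324 > 0 → local minimum
  f''(0.7129) = -14.8324 < 0 → local maximum

Critical points: x = -sqrt(55)/9 - 1/9 ≈ -0.9351 (local minimum); x = -1/9 + sqrt(55)/9 ≈ 0.7129 (local maximum)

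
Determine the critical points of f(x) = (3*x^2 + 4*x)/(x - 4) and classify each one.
f'(x) = (3*x^2 - 24*x - 16)/(x^2 - 8*x + 16)

Solve f'(x) = 0:
  f'(x) = (3*x^2 - 24*x - 16)/(x - 4)^2; the denominator is positive wherever f is defined, so f'(x) = 0 ⇔ 3*x^2 - 24*x - 16 = 0.
  3*x^2 - 24*x - 16 = 0 has no rational roots; quadratic formula: x = (24 ± √768)/6.
  ⇒ x = 4 - 8*sqrt(3)/3 ≈ -0.6188, 4 + 8*sqrt(3)/3 ≈ 8.6188

f''(x) = 128/(x^3 - 12*x^2 + 48*x - 64)
Second-derivative test at each critical point:
  f''(-0.6188) = -1.2990 < 0 → local maximum
  f''(8.6188) = 1.2990 > 0 → local minimum

Critical points: x = 4 - 8*sqrt(3)/3 ≈ -0.6188 (local maximum); x = 4 + 8*sqrt(3)/3 ≈ 8.6188 (local minimum)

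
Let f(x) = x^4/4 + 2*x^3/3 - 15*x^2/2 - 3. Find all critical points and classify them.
f'(x) = x*(x^2 + 2*x - 15)

Solve f'(x) = 0:
  Factor: x^3 + 2*x^2 - 15*x = x*(x - 3)*(x + 5) = 0.
  ⇒ x = -5, 0, 3

f''(x) = 3*x^2 + 4*x - 15
Second-derivative test at each critical point:
  f''(-5) = 40 > 0 → local minimum
  f''(0) = -15 < 0 → local maximum
  f''(3) = 24 > 0 → local minimum

Critical points: x = -5 (local minimum); x = 0 (local maximum); x = 3 (local minimum)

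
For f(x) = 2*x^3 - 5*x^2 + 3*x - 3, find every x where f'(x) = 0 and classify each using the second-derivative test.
f'(x) = 6*x^2 - 10*x + 3

Solve f'(x) = 0:
  6*x^2 - 10*x + 3 = 0 has no rational roots; quadratic formula: x = (10 ± √28)/12.
  ⇒ x = 5/6 - sqrt(7)/6 ≈ 0.3924, sqrt(7)/6 + 5/6 ≈ 1.2743

f''(x) = 12*x - 10
Second-derivative test at each critical point:
  f''(0.3924) = -5.2915 < 0 → local maximum
  f''(1.2743) = 5.2915 > 0 → local minimum

Critical points: x = 5/6 - sqrt(7)/6 ≈ 0.3924 (local maximum); x = sqrt(7)/6 + 5/6 ≈ 1.2743 (local minimum)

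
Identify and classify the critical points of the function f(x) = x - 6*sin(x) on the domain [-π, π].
f'(x) = 1 - 6*cos(x)

Solve f'(x) = 0 on [-π, π]:
  f'(x) = 0 ⇔ cos(x) = 1/6, i.e. x = ±arccos(1/6) + 2nπ; keep the solutions lying in [-π, π].
  ⇒ x = -acos(1/6) ≈ -1.4033, acos(1/6) ≈ 1.4033

f''(x) = 6*sin(x)
Second-derivative test at each critical point:
  f''(-1.4033) = -5.9161 < 0 → local maximum
  f''(1.4033) = 5.9161 > 0 → local minimum

Critical points: x = -acos(1/6) ≈ -1.4033 (local maximum); x = acos(1/6) ≈ 1.4033 (local minimum)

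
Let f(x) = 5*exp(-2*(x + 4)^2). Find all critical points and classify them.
f'(x) = 20*(-x - 4)*exp(-2*(x + 4)^2)

Solve f'(x) = 0:
  f'(x) = (-20*x - 80)·exp(-2*(x + 4)^2) and exp(-2*(x + 4)^2) > 0 for every x, so f'(x) = 0 ⇔ -20*x - 80 = 0.
  Factor: -20*x - 80 = -20*(x + 4) = 0.
  ⇒ x = -4

f''(x) = 20*(4*(x + 4)^2 - 1)*exp(-2*(x + 4)^2)
Second-derivative test at each critical point:
  f''(-4) = -20 < 0 → local maximum

Critical points: x = -4 (local maximum)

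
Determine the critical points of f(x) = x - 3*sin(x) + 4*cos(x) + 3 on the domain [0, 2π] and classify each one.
f'(x) = -4*sin(x) - 3*cos(x) + 1

Solve f'(x) = 0 on [0, 2π]:
  f'(x) = 0 ⇔ -4*sin(x) - 3*cos(x) = -1. Write the left side as R·cos(x + φ) with R = √((-3)² + 4²) = 5, cos φ = -3/5, sin φ = 4/5; then cos(x + φ) = -1/5. Solve for x and keep the solutions lying in [0, 2π].
  ⇒ x = atan((4 + 6*sqrt(6))/(3 - 8*sqrt(6))) + pi ≈ 2.2967, atan((4 - 6*sqrt(6))/(3 + 8*sqrt(6))) + 2*pi ≈ 5.8410

f''(x) = 3*sin(x) - 4*cos(x)
Second-derivative test at each critical point:
  f''(2.2967) = 4.8990 > 0 → local minimum
  f''(5.8410) = -4.8990 < 0 → local maximum

Critical points: x = atan((4 + 6*sqrt(6))/(3 - 8*sqrt(6))) + pi ≈ 2.2967 (local minimum); x = atan((4 - 6*sqrt(6))/(3 + 8*sqrt(6))) + 2*pi ≈ 5.8410 (local maximum)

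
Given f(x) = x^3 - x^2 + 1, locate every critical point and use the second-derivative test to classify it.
f'(x) = x*(3*x - 2)

Solve f'(x) = 0:
  Factor: 3*x^2 - 2*x = x*(3*x - 2) = 0.
  ⇒ x = 0, 2/3

f''(x) = 6*x - 2
Second-derivative test at each critical point:
  f''(0) = -2 < 0 → local maximum
  f''(2/3) = 2 > 0 → local minimum

Critical points: x = 0 (local maximum); x = 2/3 (local minimum)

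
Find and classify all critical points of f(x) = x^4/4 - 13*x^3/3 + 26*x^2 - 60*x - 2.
f'(x) = x^3 - 13*x^2 + 52*x - 60

Solve f'(x) = 0:
  Factor: x^3 - 13*x^2 + 52*x - 60 = (x - 6)*(x - 5)*(x - 2) = 0.
  ⇒ x = 2, 5, 6

f''(x) = 3*x^2 - 26*x + 52
Second-derivative test at each critical point:
  f''(2) = 12 > 0 → local minimum
  f''(5) = -3 < 0 → local maximum
  f''(6) = 4 > 0 → local minimum

Critical points: x = 2 (local minimum); x = 5 (local maximum); x = 6 (local minimum)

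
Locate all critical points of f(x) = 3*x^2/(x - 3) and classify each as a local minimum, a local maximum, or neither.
f'(x) = 3*x*(x - 6)/(x^2 - 6*x + 9)

Solve f'(x) = 0:
  f'(x) = 3*x*(x - 6)/(x - 3)^2; the denominator is positive wherever f is defined, so f'(x) = 0 ⇔ 3*x^2 - 18*x = 0.
  Factor: 3*x^2 - 18*x = 3*x*(x - 6) = 0.
  ⇒ x = 0, 6

f''(x) = 54/(x^3 - 9*x^2 + 27*x - 27)
Second-derivative test at each critical point:
  f''(0) = -2 < 0 → local maximum
  f''(6) = 2 > 0 → local minimum

Critical points: x = 0 (local maximum); x = 6 (local minimum)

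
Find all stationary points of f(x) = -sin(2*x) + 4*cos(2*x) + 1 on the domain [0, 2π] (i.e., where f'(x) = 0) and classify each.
f'(x) = -8*sin(2*x) - 2*cos(2*x)

Solve f'(x) = 0 on [0, 2π]:
  f'(x) = 0 ⇔ -cos(2*x) = 4*sin(2*x) ⇔ tan(2*x) = -1/4, i.e. 2*x = arctan(-1/4) + nπ; keep the solutions lying in [0, 2π].
  ⇒ x = -atan(1/4)/2 + pi/2 ≈ 1.4483, pi - atan(1/4)/2 ≈ 3.0191, -atan(1/4)/2 + 3*pi/2 ≈ 4.5899, -atan(1/4)/2 + 2*pi ≈ 6.1607

f''(x) = 4*sin(2*x) - 16*cos(2*x)
Second-derivative test at each critical point:
  f''(1.4483) = 16.4924 > 0 → local minimum
  f''(3.0191) = -16.4924 < 0 → local maximum
  f''(4.5899) = 16.4924 > 0 → local minimum
  f''(6.1607) = -16.4924 < 0 → local maximum

Critical points: x = -atan(1/4)/2 + pi/2 ≈ 1.4483 (local minimum); x = pi - atan(1/4)/2 ≈ 3.0191 (local maximum); x = -atan(1/4)/2 + 3*pi/2 ≈ 4.5899 (local minimum); x = -atan(1/4)/2 + 2*pi ≈ 6.1607 (local maximum)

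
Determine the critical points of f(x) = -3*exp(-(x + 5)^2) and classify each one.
f'(x) = 6*(x + 5)*exp(-(x + 5)^2)

Solve f'(x) = 0:
  f'(x) = (6*x + 30)·exp(-(x + 5)^2) and exp(-(x + 5)^2) > 0 for every x, so f'(x) = 0 ⇔ 6*x + 30 = 0.
  Factor: 6*x + 30 = 6*(x + 5) = 0.
  ⇒ x = -5

f''(x) = 6*(1 - 2*(x + 5)^2)*exp(-(x + 5)^2)
Second-derivative test at each critical point:
  f''(-5) = 6 > 0 → local minimum

Critical points: x = -5 (local minimum)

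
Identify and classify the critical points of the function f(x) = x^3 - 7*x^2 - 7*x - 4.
f'(x) = 3*x^2 - 14*x - 7

Solve f'(x) = 0:
  3*x^2 - 14*x - 7 = 0 has no rational roots; quadratic formula: x = (14 ± √280)/6.
  ⇒ x = 7/3 - sqrt(70)/3 ≈ -0.4555, 7/3 + sqrt(70)/3 ≈ 5.1222

f''(x) = 6*x - 14
Second-derivative test at each critical point:
  f''(-0.4555) = -16.7332 < 0 → local maximum
  f''(5.1222) = 16.7332 > 0 → local minimum

Critical points: x = 7/3 - sqrt(70)/3 ≈ -0.4555 (local maximum); x = 7/3 + sqrt(70)/3 ≈ 5.1222 (local minimum)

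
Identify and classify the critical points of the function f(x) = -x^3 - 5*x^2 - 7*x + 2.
f'(x) = -3*x^2 - 10*x - 7

Solve f'(x) = 0:
  Factor: -3*x^2 - 10*x - 7 = -(x + 1)*(3*x + 7) = 0.
  ⇒ x = -7/3, -1

f''(x) = -6*x - 10
Second-derivative test at each critical point:
  f''(-7/3) = 4 > 0 → local minimum
  f''(-1) = -4 < 0 → local maximum

Critical points: x = -7/3 (local minimum); x = -1 (local maximum)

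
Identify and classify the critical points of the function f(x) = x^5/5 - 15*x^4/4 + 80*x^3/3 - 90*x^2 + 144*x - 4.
f'(x) = x^4 - 15*x^3 + 80*x^2 - 180*x + 144

Solve f'(x) = 0:
  Factor: x^4 - 15*x^3 + 80*x^2 - 180*x + 144 = (x - 6)*(x - 4)*(x - 3)*(x - 2) = 0.
  ⇒ x = 2, 3, 4, 6

f''(x) = 4*x^3 - 45*x^2 + 160*x - 180
Second-derivative test at each critical point:
  f''(2) = -8 < 0 → local maximum
  f''(3) = 3 > 0 → local minimum
  f''(4) = -4 < 0 → local maximum
  f''(6) = 24 > 0 → local minimum

Critical points: x = 2 (local maximum); x = 3 (local minimum); x = 4 (local maximum); x = 6 (local minimum)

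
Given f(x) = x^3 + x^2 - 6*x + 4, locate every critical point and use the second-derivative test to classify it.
f'(x) = 3*x^2 + 2*x - 6

Solve f'(x) = 0:
  3*x^2 + 2*x - 6 = 0 has no rational roots; quadratic formula: x = (-2 ± √76)/6.
  ⇒ x = -sqrt(19)/3 - 1/3 ≈ -1.7863, -1/3 + sqrt(19)/3 ≈ 1.1196

f''(x) = 6*x + 2
Second-derivative test at each critical point:
  f''(-1.7863) = -8.7178 < 0 → local maximum
  f''(1.1196) = 8.7178 > 0 → local minimum

Critical points: x = -sqrt(19)/3 - 1/3 ≈ -1.7863 (local maximum); x = -1/3 + sqrt(19)/3 ≈ 1.1196 (local minimum)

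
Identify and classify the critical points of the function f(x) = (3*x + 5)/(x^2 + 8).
f'(x) = (-3*x^2 - 10*x + 24)/(x^4 + 16*x^2 + 64)

Solve f'(x) = 0:
  f'(x) = -(3*x^2 + 10*x - 24)/(x^2 + 8)^2; the denominator is positive wherever f is defined, so f'(x) = 0 ⇔ -3*x^2 - 10*x + 24 = 0.
  3*x^2 + 10*x - 24 = 0 has no rational roots; quadratic formula: x = (-10 ± √388)/6.
  ⇒ x = -sqrt(97)/3 - 5/3 ≈ -4.9496, -5/3 + sqrt(97)/3 ≈ 1.6163

f''(x) = 2*(4*x^2*(3*x + 5) - (9*x + 5)*(x^2 + 8))/(x^2 + 8)^3
Second-derivative test at each critical point:
  f''(-4.9496) = 0.0187 > 0 → local minimum
  f''(1.6163) = -0.1749 < 0 → local maximum

Critical points: x = -sqrt(97)/3 - 5/3 ≈ -4.9496 (local minimum); x = -5/3 + sqrt(97)/3 ≈ 1.6163 (local maximum)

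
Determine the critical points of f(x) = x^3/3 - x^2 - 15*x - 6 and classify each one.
f'(x) = x^2 - 2*x - 15

Solve f'(x) = 0:
  Factor: x^2 - 2*x - 15 = (x - 5)*(x + 3) = 0.
  ⇒ x = -3, 5

f''(x) = 2*x - 2
Second-derivative test at each critical point:
  f''(-3) = -8 < 0 → local maximum
  f''(5) = 8 > 0 → local minimum

Critical points: x = -3 (local maximum); x = 5 (local minimum)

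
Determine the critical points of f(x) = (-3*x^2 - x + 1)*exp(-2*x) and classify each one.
f'(x) = (6*x^2 - 4*x - 3)*exp(-2*x)

Solve f'(x) = 0:
  f'(x) = (6*x^2 - 4*x - 3)·exp(-2*x) and exp(-2*x) > 0 for every x, so f'(x) = 0 ⇔ 6*x^2 - 4*x - 3 = 0.
  6*x^2 - 4*x - 3 = 0 has no rational roots; quadratic formula: x = (4 ± √88)/12.
  ⇒ x = 1/3 - sqrt(22)/6 ≈ -0.4484, 1/3 + sqrt(22)/6 ≈ 1.1151

f''(x) = 2*(-6*x^2 + 10*x + 1)*exp(-2*x)
Second-derivative test at each critical point:
  f''(-0.4484) = -22.9995 < 0 → local maximum
  f''(1.1151) = 1.0086 > 0 → local minimum

Critical points: x = 1/3 - sqrt(22)/6 ≈ -0.4484 (local maximum); x = 1/3 + sqrt(22)/6 ≈ 1.1151 (local minimum)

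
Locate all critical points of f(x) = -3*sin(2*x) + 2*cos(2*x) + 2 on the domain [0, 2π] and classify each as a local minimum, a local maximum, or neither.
f'(x) = -4*sin(2*x) - 6*cos(2*x)

Solve f'(x) = 0 on [0, 2π]:
  f'(x) = 0 ⇔ -3*cos(2*x) = 2*sin(2*x) ⇔ tan(2*x) = -3/2, i.e. 2*x = arctan(-3/2) + nπ; keep the solutions lying in [0, 2π].
  ⇒ x = -atan(3/2)/2 + pi/2 ≈ 1.0794, pi - atan(3/2)/2 ≈ 2.6502, -atan(3/2)/2 + 3*pi/2 ≈ 4.2210, -atan(3/2)/2 + 2*pi ≈ 5.7918

f''(x) = 12*sin(2*x) - 8*cos(2*x)
Second-derivative test at each critical point:
  f''(1.0794) = 14.4222 > 0 → local minimum
  f''(2.6502) = -14.4222 < 0 → local maximum
  f''(4.2210) = 14.4222 > 0 → local minimum
  f''(5.7918) = -14.4222 < 0 → local maximum

Critical points: x = -atan(3/2)/2 + pi/2 ≈ 1.0794 (local minimum); x = pi - atan(3/2)/2 ≈ 2.6502 (local maximum); x = -atan(3/2)/2 + 3*pi/2 ≈ 4.2210 (local minimum); x = -atan(3/2)/2 + 2*pi ≈ 5.7918 (local maximum)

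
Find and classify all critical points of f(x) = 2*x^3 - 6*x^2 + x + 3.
f'(x) = 6*x^2 - 12*x + 1

Solve f'(x) = 0:
  6*x^2 - 12*x + 1 = 0 has no rational roots; quadratic formula: x = (12 ± √120)/12.
  ⇒ x = 1 - sqrt(30)/6 ≈ 0.0871, sqrt(30)/6 + 1 ≈ 1.9129

f''(x) = 12*x - 12
Second-derivative test at each critical point:
  f''(0.0871) = -10.9545 < 0 → local maximum
  f''(1.9129) = 10.9545 > 0 → local minimum

Critical points: x = 1 - sqrt(30)/6 ≈ 0.0871 (local maximum); x = sqrt(30)/6 + 1 ≈ 1.9129 (local minimum)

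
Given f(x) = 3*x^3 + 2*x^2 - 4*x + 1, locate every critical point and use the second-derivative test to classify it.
f'(x) = 9*x^2 + 4*x - 4

Solve f'(x) = 0:
  9*x^2 + 4*x - 4 = 0 has no rational roots; quadratic formula: x = (-4 ± √160)/18.
  ⇒ x = -2*sqrt(10)/9 - 2/9 ≈ -0.9250, -2/9 + 2*sqrt(10)/9 ≈ 0.4805

f''(x) = 18*x + 4
Second-derivative test at each critical point:
  f''(-0.9250) = -12.6491 < 0 → local maximum
  f''(0.4805) = 12.6491 > 0 → local minimum

Critical points: x = -2*sqrt(10)/9 - 2/9 ≈ -0.9250 (local maximum); x = -2/9 + 2*sqrt(10)/9 ≈ 0.4805 (local minimum)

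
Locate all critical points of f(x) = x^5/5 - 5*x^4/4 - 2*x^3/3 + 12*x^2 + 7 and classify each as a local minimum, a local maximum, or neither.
f'(x) = x*(x^3 - 5*x^2 - 2*x + 24)

Solve f'(x) = 0:
  Factor: x^4 - 5*x^3 - 2*x^2 + 24*x = x*(x - 4)*(x - 3)*(x + 2) = 0.
  ⇒ x = -2, 0, 3, 4

f''(x) = 4*x^3 - 15*x^2 - 4*x + 24
Second-derivative test at each critical point:
  f''(-2) = -60 < 0 → local maximum
  f''(0) = 24 > 0 → local minimum
  f''(3) = -15 < 0 → local maximum
  f''(4) = 24 > 0 → local minimum

Critical points: x = -2 (local maximum); x = 0 (local minimum); x = 3 (local maximum); x = 4 (local minimum)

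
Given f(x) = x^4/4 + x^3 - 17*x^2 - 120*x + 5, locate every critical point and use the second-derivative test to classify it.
f'(x) = x^3 + 3*x^2 - 34*x - 120

Solve f'(x) = 0:
  Factor: x^3 + 3*x^2 - 34*x - 120 = (x - 6)*(x + 4)*(x + 5) = 0.
  ⇒ x = -5, -4, 6

f''(x) = 3*x^2 + 6*x - 34
Second-derivative test at each critical point:
  f''(-5) = 11 > 0 → local minimum
  f''(-4) = -10 < 0 → local maximum
  f''(6) = 110 > 0 → local minimum

Critical points: x = -5 (local minimum); x = -4 (local maximum); x = 6 (local minimum)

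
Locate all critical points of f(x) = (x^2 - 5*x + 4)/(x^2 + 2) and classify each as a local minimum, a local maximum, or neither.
f'(x) = (5*x^2 - 4*x - 10)/(x^4 + 4*x^2 + 4)

Solve f'(x) = 0:
  f'(x) = (5*x^2 - 4*x - 10)/(x^2 + 2)^2; the denominator is positive wherever f is defined, so f'(x) = 0 ⇔ 5*x^2 - 4*x - 10 = 0.
  5*x^2 - 4*x - 10 = 0 has no rational roots; quadratic formula: x = (4 ± √216)/10.
  ⇒ x = 2/5 - 3*sqrt(6)/5 ≈ -1.0697, 2/5 + 3*sqrt(6)/5 ≈ 1.8697

f''(x) = 2*(-5*x^3 + 6*x^2 + 30*x - 4)/(x^6 + 6*x^4 + 12*x^2 + 8)
Second-derivative test at each critical point:
  f''(-1.0697) = -1.4866 < 0 → local maximum
  f''(1.8697) = 0.4866 > 0 → local minimum

Critical points: x = 2/5 - 3*sqrt(6)/5 ≈ -1.0697 (local maximum); x = 2/5 + 3*sqrt(6)/5 ≈ 1.8697 (local minimum)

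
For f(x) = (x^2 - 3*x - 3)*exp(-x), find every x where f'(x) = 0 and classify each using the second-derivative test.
f'(x) = x*(5 - x)*exp(-x)

Solve f'(x) = 0:
  f'(x) = (-x^2 + 5*x)·exp(-x) and exp(-x) > 0 for every x, so f'(x) = 0 ⇔ -x^2 + 5*x = 0.
  Factor: -x^2 + 5*x = -x*(x - 5) = 0.
  ⇒ x = 0, 5

f''(x) = (x^2 - 7*x + 5)*exp(-x)
Second-derivative test at each critical point:
  f''(0) = 5 > 0 → local minimum
  f''(5) = -0.0337 < 0 → local maximum

Critical points: x = 0 (local minimum); x = 5 (local maximum)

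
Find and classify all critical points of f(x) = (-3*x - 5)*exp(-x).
f'(x) = (3*x + 2)*exp(-x)

Solve f'(x) = 0:
  f'(x) = (3*x + 2)·exp(-x) and exp(-x) > 0 for every x, so f'(x) = 0 ⇔ 3*x + 2 = 0.
  3*x + 2 = 0.
  ⇒ x = -2/3

f''(x) = (1 - 3*x)*exp(-x)
Second-derivative test at each critical point:
  f''(-2/3) = 5.8432 > 0 → local minimum

Critical points: x = -2/3 (local minimum)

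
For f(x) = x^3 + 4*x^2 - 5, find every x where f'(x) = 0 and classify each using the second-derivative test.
f'(x) = x*(3*x + 8)

Solve f'(x) = 0:
  Factor: 3*x^2 + 8*x = x*(3*x + 8) = 0.
  ⇒ x = -8/3, 0

f''(x) = 6*x + 8
Second-derivative test at each critical point:
  f''(-8/3) = -8 < 0 → local maximum
  f''(0) = 8 > 0 → local minimum

Critical points: x = -8/3 (local maximum); x = 0 (local minimum)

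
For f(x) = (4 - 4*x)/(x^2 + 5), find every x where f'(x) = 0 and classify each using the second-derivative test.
f'(x) = 4*(-x^2 + 2*x*(x - 1) - 5)/(x^2 + 5)^2

Solve f'(x) = 0:
  f'(x) = 4*(x^2 - 2*x - 5)/(x^2 + 5)^2; the denominator is positive wherever f is defined, so f'(x) = 0 ⇔ 4*x^2 - 8*x - 20 = 0.
  Factor: 4*x^2 - 8*x - 20 = 4*(x^2 - 2*x - 5); x^2 - 2*x - 5 = 0 has no rational roots; quadratic formula: x = (2 ± √24)/2.
  ⇒ x = 1 - sqrt(6) ≈ -1.4495, 1 + sqrt(6) ≈ 3.4495

f''(x) = 8*(4*x^2*(1 - x) + (3*x - 1)*(x^2 + 5))/(x^2 + 5)^3
Second-derivative test at each critical point:
  f''(-1.4495) = -0.3886 < 0 → local maximum
  f''(3.4495) = 0.0686 > 0 → local minimum

Critical points: x = 1 - sqrt(6) ≈ -1.4495 (local maximum); x = 1 + sqrt(6) ≈ 3.4495 (local minimum)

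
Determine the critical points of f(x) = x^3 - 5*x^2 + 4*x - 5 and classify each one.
f'(x) = 3*x^2 - 10*x + 4

Solve f'(x) = 0:
  3*x^2 - 10*x + 4 = 0 has no rational roots; quadratic formula: x = (10 ± √52)/6.
  ⇒ x = 5/3 - sqrt(13)/3 ≈ 0.4648, sqrt(13)/3 + 5/3 ≈ 2.8685

f''(x) = 6*x - 10
Second-derivative test at each critical point:
  f''(0.4648) = -7.2111 < 0 → local maximum
  f''(2.8685) = 7.2111 > 0 → local minimum

Critical points: x = 5/3 - sqrt(13)/3 ≈ 0.4648 (local maximum); x = sqrt(13)/3 + 5/3 ≈ 2.8685 (local minimum)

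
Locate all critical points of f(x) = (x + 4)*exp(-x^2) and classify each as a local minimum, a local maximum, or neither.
f'(x) = (-2*x*(x + 4) + 1)*exp(-x^2)

Solve f'(x) = 0:
  f'(x) = (-2*x^2 - 8*x + 1)·exp(-x^2) and exp(-x^2) > 0 for every x, so f'(x) = 0 ⇔ -2*x^2 - 8*x + 1 = 0.
  2*x^2 + 8*x - 1 = 0 has no rational roots; quadratic formula: x = (-8 ± √72)/4.
  ⇒ x = -3*sqrt(2)/2 - 2 ≈ -4.1213, -2 + 3*sqrt(2)/2 ≈ 0.1213

f''(x) = 2*(2*x^2*(x + 4) - 3*x - 4)*exp(-x^2)
Second-derivative test at each critical point:
  f''(-4.1213) = 3.565e-07 > 0 → local minimum
  f''(0.1213) = -8.3613 < 0 → local maximum

Critical points: x = -3*sqrt(2)/2 - 2 ≈ -4.1213 (local minimum); x = -2 + 3*sqrt(2)/2 ≈ 0.1213 (local maximum)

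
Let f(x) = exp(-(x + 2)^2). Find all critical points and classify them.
f'(x) = 2*(-x - 2)*exp(-(x + 2)^2)

Solve f'(x) = 0:
  f'(x) = (-2*x - 4)·exp(-(x + 2)^2) and exp(-(x + 2)^2) > 0 for every x, so f'(x) = 0 ⇔ -2*x - 4 = 0.
  Factor: -2*x - 4 = -2*(x + 2) = 0.
  ⇒ x = -2

f''(x) = 2*(2*(x + 2)^2 - 1)*exp(-(x + 2)^2)
Second-derivative test at each critical point:
  f''(-2) = -2 < 0 → local maximum

Critical points: x = -2 (local maximum)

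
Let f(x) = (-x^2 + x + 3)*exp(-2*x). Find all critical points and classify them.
f'(x) = (2*x^2 - 4*x - 5)*exp(-2*x)

Solve f'(x) = 0:
  f'(x) = (2*x^2 - 4*x - 5)·exp(-2*x) and exp(-2*x) > 0 for every x, so f'(x) = 0 ⇔ 2*x^2 - 4*x - 5 = 0.
  2*x^2 - 4*x - 5 = 0 has no rational roots; quadratic formula: x = (4 ± √56)/4.
  ⇒ x = 1 - sqrt(14)/2 ≈ -0.8708, 1 + sqrt(14)/2 ≈ 2.8708

f''(x) = 2*(-2*x^2 + 6*x + 3)*exp(-2*x)
Second-derivative test at each critical point:
  f''(-0.8708) = -42.7057 < 0 → local maximum
  f''(2.8708) = 0.0240 > 0 → local minimum

Critical points: x = 1 - sqrt(14)/2 ≈ -0.8708 (local maximum); x = 1 + sqrt(14)/2 ≈ 2.8708 (local minimum)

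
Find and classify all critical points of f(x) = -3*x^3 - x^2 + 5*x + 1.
f'(x) = -9*x^2 - 2*x + 5

Solve f'(x) = 0:
  9*x^2 + 2*x - 5 = 0 has no rational roots; quadratic formula: x = (-2 ± √184)/18.
  ⇒ x = -sqrt(46)/9 - 1/9 ≈ -0.8647, -1/9 + sqrt(46)/9 ≈ 0.6425

f''(x) = -18*x - 2
Second-derivative test at each critical point:
  f''(-0.8647) = 13.5647 > 0 → local minimum
  f''(0.6425) = -13.5647 < 0 → local maximum

Critical points: x = -sqrt(46)/9 - 1/9 ≈ -0.8647 (local minimum); x = -1/9 + sqrt(46)/9 ≈ 0.6425 (local maximum)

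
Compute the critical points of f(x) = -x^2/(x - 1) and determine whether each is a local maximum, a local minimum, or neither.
f'(x) = x*(2 - x)/(x - 1)^2

Solve f'(x) = 0:
  f'(x) = -x*(x - 2)/(x - 1)^2; the denominator is positive wherever f is defined, so f'(x) = 0 ⇔ -x^2 + 2*x = 0.
  Factor: -x^2 + 2*x = -x*(x - 2) = 0.
  ⇒ x = 0, 2

f''(x) = -2/(x^3 - 3*x^2 + 3*x - 1)
Second-derivative test at each critical point:
  f''(0) = 2 > 0 → local minimum
  f''(2) = -2 < 0 → local maximum

Critical points: x = 0 (local minimum); x = 2 (local maximum)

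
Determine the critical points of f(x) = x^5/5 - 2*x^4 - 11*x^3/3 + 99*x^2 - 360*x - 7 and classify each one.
f'(x) = x^4 - 8*x^3 - 11*x^2 + 198*x - 360

Solve f'(x) = 0:
  Factor: x^4 - 8*x^3 - 11*x^2 + 198*x - 360 = (x - 6)*(x - 4)*(x - 3)*(x + 5) = 0.
  ⇒ x = -5, 3, 4, 6

f''(x) = 4*x^3 - 24*x^2 - 22*x + 198
Second-derivative test at each critical point:
  f''(-5) = -792 < 0 → local maximum
  f''(3) = 24 > 0 → local minimum
  f''(4) = -18 < 0 → local maximum
  f''(6) = 66 > 0 → local minimum

Critical points: x = -5 (local maximum); x = 3 (local minimum); x = 4 (local maximum); x = 6 (local minimum)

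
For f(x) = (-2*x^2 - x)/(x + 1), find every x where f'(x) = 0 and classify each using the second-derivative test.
f'(x) = (-2*x^2 - 4*x - 1)/(x^2 + 2*x + 1)

Solve f'(x) = 0:
  f'(x) = -(2*x^2 + 4*x + 1)/(x + 1)^2; the denominator is positive wherever f is defined, so f'(x) = 0 ⇔ -2*x^2 - 4*x - 1 = 0.
  2*x^2 + 4*x + 1 = 0 has no rational roots; quadratic formula: x = (-4 ± √8)/4.
  ⇒ x = -1 - sqrt(2)/2 ≈ -1.7071, -1 + sqrt(2)/2 ≈ -0.2929

f''(x) = -2/(x^3 + 3*x^2 + 3*x + 1)
Second-derivative test at each critical point:
  f''(-1.7071) = 5.6569 > 0 → local minimum
  f''(-0.2929) = -5.6569 < 0 → local maximum

Critical points: x = -1 - sqrt(2)/2 ≈ -1.7071 (local minimum); x = -1 + sqrt(2)/2 ≈ -0.2929 (local maximum)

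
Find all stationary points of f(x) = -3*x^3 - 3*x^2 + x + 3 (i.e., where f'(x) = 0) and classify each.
f'(x) = -9*x^2 - 6*x + 1

Solve f'(x) = 0:
  9*x^2 + 6*x - 1 = 0 has no rational roots; quadratic formula: x = (-6 ± √72)/18.
  ⇒ x = -sqrt(2)/3 - 1/3 ≈ -0.8047, -1/3 + sqrt(2)/3 ≈ 0.1381

f''(x) = -18*x - 6
Second-derivative test at each critical point:
  f''(-0.8047) = 8.4853 > 0 → local minimum
  f''(0.1381) = -8.4853 < 0 → local maximum

Critical points: x = -sqrt(2)/3 - 1/3 ≈ -0.8047 (local minimum); x = -1/3 + sqrt(2)/3 ≈ 0.1381 (local maximum)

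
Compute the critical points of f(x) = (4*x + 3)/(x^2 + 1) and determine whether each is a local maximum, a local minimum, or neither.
f'(x) = 2*(-2*x^2 - 3*x + 2)/(x^4 + 2*x^2 + 1)

Solve f'(x) = 0:
  f'(x) = -2*(x + 2)*(2*x - 1)/(x^2 + 1)^2; the denominator is positive wherever f is defined, so f'(x) = 0 ⇔ -4*x^2 - 6*x + 4 = 0.
  Factor: -4*x^2 - 6*x + 4 = -2*(x + 2)*(2*x - 1) = 0.
  ⇒ x = -2, 1/2

f''(x) = 2*(4*x^2*(4*x + 3) - 3*(4*x + 1)*(x^2 + 1))/(x^2 + 1)^3
Second-derivative test at each critical point:
  f''(-2) = 2/5 > 0 → local minimum
  f''(1/2) = -32/5 < 0 → local maximum

Critical points: x = -2 (local minimum); x = 1/2 (local maximum)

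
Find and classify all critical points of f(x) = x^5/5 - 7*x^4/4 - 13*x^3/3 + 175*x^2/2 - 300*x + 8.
f'(x) = x^4 - 7*x^3 - 13*x^2 + 175*x - 300

Solve f'(x) = 0:
  Factor: x^4 - 7*x^3 - 13*x^2 + 175*x - 300 = (x - 5)*(x - 4)*(x - 3)*(x + 5) = 0.
  ⇒ x = -5, 3, 4, 5

f''(x) = 4*x^3 - 21*x^2 - 26*x + 175
Second-derivative test at each critical point:
  f''(-5) = -720 < 0 → local maximum
  f''(3) = 16 > 0 → local minimum
  f''(4) = -9 < 0 → local maximum
  f''(5) = 20 > 0 → local minimum

Critical points: x = -5 (local maximum); x = 3 (local minimum); x = 4 (local maximum); x = 5 (local minimum)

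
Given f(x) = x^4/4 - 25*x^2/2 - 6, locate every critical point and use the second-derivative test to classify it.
f'(x) = x*(x^2 - 25)

Solve f'(x) = 0:
  Factor: x^3 - 25*x = x*(x - 5)*(x + 5) = 0.
  ⇒ x = -5, 0, 5

f''(x) = 3*x^2 - 25
Second-derivative test at each critical point:
  f''(-5) = 50 > 0 → local minimum
  f''(0) = -25 < 0 → local maximum
  f''(5) = 50 > 0 → local minimum

Critical points: x = -5 (local minimum); x = 0 (local maximum); x = 5 (local minimum)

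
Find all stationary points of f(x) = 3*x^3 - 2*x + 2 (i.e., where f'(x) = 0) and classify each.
f'(x) = 9*x^2 - 2

Solve f'(x) = 0:
  9*x^2 - 2 = 0 has no rational roots; quadratic formula: x = (0 ± √72)/18.
  ⇒ x = -sqrt(2)/3 ≈ -0.4714, sqrt(2)/3 ≈ 0.4714

f''(x) = 18*x
Second-derivative test at each critical point:
  f''(-0.4714) = -8.4853 < 0 → local maximum
  f''(0.4714) = 8.4853 > 0 → local minimum

Critical points: x = -sqrt(2)/3 ≈ -0.4714 (local maximum); x = sqrt(2)/3 ≈ 0.4714 (local minimum)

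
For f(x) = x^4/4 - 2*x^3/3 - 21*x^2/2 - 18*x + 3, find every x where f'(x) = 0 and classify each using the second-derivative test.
f'(x) = x^3 - 2*x^2 - 21*x - 18

Solve f'(x) = 0:
  Factor: x^3 - 2*x^2 - 21*x - 18 = (x - 6)*(x + 1)*(x + 3) = 0.
  ⇒ x = -3, -1, 6

f''(x) = 3*x^2 - 4*x - 21
Second-derivative test at each critical point:
  f''(-3) = 18 > 0 → local minimum
  f''(-1) = -14 < 0 → local maximum
  f''(6) = 63 > 0 → local minimum

Critical points: x = -3 (local minimum); x = -1 (local maximum); x = 6 (local minimum)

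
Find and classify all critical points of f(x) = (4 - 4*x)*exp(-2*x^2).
f'(x) = 4*(4*x*(x - 1) - 1)*exp(-2*x^2)

Solve f'(x) = 0:
  f'(x) = (16*x^2 - 16*x - 4)·exp(-2*x^2) and exp(-2*x^2) > 0 for every x, so f'(x) = 0 ⇔ 16*x^2 - 16*x - 4 = 0.
  Factor: 16*x^2 - 16*x - 4 = 4*(4*x^2 - 4*x - 1); 4*x^2 - 4*x - 1 = 0 has no rational roots; quadratic formula: x = (4 ± √32)/8.
  ⇒ x = 1/2 - sqrt(2)/2 ≈ -0.2071, 1/2 + sqrt(2)/2 ≈ 1.2071

f''(x) = 16*(4*x^2*(1 - x) + 3*x - 1)*exp(-2*x^2)
Second-derivative test at each critical point:
  f''(-0.2071) = -20.7672 < 0 → local maximum
  f''(1.2071) = 1.2275 > 0 → local minimum

Critical points: x = 1/2 - sqrt(2)/2 ≈ -0.2071 (local maximum); x = 1/2 + sqrt(2)/2 ≈ 1.2071 (local minimum)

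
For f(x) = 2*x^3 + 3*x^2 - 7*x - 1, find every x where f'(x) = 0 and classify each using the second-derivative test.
f'(x) = 6*x^2 + 6*x - 7

Solve f'(x) = 0:
  6*x^2 + 6*x - 7 = 0 has no rational roots; quadratic formula: x = (-6 ± √204)/12.
  ⇒ x = -sqrt(51)/6 - 1/2 ≈ -1.6902, -1/2 + sqrt(51)/6 ≈ 0.6902

f''(x) = 12*x + 6
Second-derivative test at each critical point:
  f''(-1.6902) = -14.2829 < 0 → local maximum
  f''(0.6902) = 14.2829 > 0 → local minimum

Critical points: x = -sqrt(51)/6 - 1/2 ≈ -1.6902 (local maximum); x = -1/2 + sqrt(51)/6 ≈ 0.6902 (local minimum)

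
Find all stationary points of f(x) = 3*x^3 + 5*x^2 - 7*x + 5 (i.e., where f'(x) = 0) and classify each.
f'(x) = 9*x^2 + 10*x - 7

Solve f'(x) = 0:
  9*x^2 + 10*x - 7 = 0 has no rational roots; quadratic formula: x = (-10 ± √352)/18.
  ⇒ x = -2*sqrt(22)/9 - 5/9 ≈ -1.5979, -5/9 + 2*sqrt(22)/9 ≈ 0.4868

f''(x) = 18*x + 10
Second-derivative test at each critical point:
  f''(-1.5979) = -18.7617 < 0 → local maximum
  f''(0.4868) = 18.7617 > 0 → local minimum

Critical points: x = -2*sqrt(22)/9 - 5/9 ≈ -1.5979 (local maximum); x = -5/9 + 2*sqrt(22)/9 ≈ 0.4868 (local minimum)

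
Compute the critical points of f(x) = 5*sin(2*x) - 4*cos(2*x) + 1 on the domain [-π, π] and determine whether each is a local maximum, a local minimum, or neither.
f'(x) = 8*sin(2*x) + 10*cos(2*x)

Solve f'(x) = 0 on [-π, π]:
  f'(x) = 0 ⇔ 5*cos(2*x) = -4*sin(2*x) ⇔ tan(2*x) = -5/4, i.e. 2*x = arctan(-5/4) + nπ; keep the solutions lying in [-π, π].
  ⇒ x = -pi/2 - atan(5/4)/2 ≈ -2.0188, -atan(5/4)/2 ≈ -0.4480, -atan(5/4)/2 + pi/2 ≈ 1.1228, pi - atan(5/4)/2 ≈ 2.6936

f''(x) = -20*sin(2*x) + 16*cos(2*x)
Second-derivative test at each critical point:
  f''(-2.0188) = -25.6125 < 0 → local maximum
  f''(-0.4480) = 25.6125 > 0 → local minimum
  f''(1.1228) = -25.6125 < 0 → local maximum
  f''(2.6936) = 25.6125 > 0 → local minimum

Critical points: x = -pi/2 - atan(5/4)/2 ≈ -2.0188 (local maximum); x = -atan(5/4)/2 ≈ -0.4480 (local minimum); x = -atan(5/4)/2 + pi/2 ≈ 1.1228 (local maximum); x = pi - atan(5/4)/2 ≈ 2.6936 (local minimum)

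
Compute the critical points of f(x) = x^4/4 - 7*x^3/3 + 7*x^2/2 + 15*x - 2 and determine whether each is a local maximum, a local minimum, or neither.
f'(x) = x^3 - 7*x^2 + 7*x + 15

Solve f'(x) = 0:
  Factor: x^3 - 7*x^2 + 7*x + 15 = (x - 5)*(x - 3)*(x + 1) = 0.
  ⇒ x = -1, 3, 5

f''(x) = 3*x^2 - 14*x + 7
Second-derivative test at each critical point:
  f''(-1) = 24 > 0 → local minimum
  f''(3) = -8 < 0 → local maximum
  f''(5) = 12 > 0 → local minimum

Critical points: x = -1 (local minimum); x = 3 (local maximum); x = 5 (local minimum)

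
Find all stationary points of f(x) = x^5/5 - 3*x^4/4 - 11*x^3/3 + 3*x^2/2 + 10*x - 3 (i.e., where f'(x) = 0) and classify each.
f'(x) = x^4 - 3*x^3 - 11*x^2 + 3*x + 10

Solve f'(x) = 0:
  Factor: x^4 - 3*x^3 - 11*x^2 + 3*x + 10 = (x - 5)*(x - 1)*(x + 1)*(x + 2) = 0.
  ⇒ x = -2, -1, 1, 5

f''(x) = 4*x^3 - 9*x^2 - 22*x + 3
Second-derivative test at each critical point:
  f''(-2) = -21 < 0 → local maximum
  f''(-1) = 12 > 0 → local minimum
  f''(1) = -24 < 0 → local maximum
  f''(5) = 168 > 0 → local minimum

Critical points: x = -2 (local maximum); x = -1 (local minimum); x = 1 (local maximum); x = 5 (local minimum)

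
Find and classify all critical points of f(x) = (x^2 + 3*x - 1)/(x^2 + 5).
f'(x) = 3*(-x^2 + 4*x + 5)/(x^4 + 10*x^2 + 25)

Solve f'(x) = 0:
  f'(x) = -3*(x - 5)*(x + 1)/(x^2 + 5)^2; the denominator is positive wherever f is defined, so f'(x) = 0 ⇔ -3*x^2 + 12*x + 15 = 0.
  Factor: -3*x^2 + 12*x + 15 = -3*(x - 5)*(x + 1) = 0.
  ⇒ x = -1, 5

f''(x) = 6*(x^3 - 6*x^2 - 15*x + 10)/(x^6 + 15*x^4 + 75*x^2 + 125)
Second-derivative test at each critical point:
  f''(-1) = 1/2 > 0 → local minimum
  f''(5) = -1/50 < 0 → local maximum

Critical points: x = -1 (local minimum); x = 5 (local maximum)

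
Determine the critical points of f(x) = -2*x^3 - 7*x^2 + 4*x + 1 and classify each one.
f'(x) = -6*x^2 - 14*x + 4

Solve f'(x) = 0:
  Factor: -6*x^2 - 14*x + 4 = -2*(3*x^2 + 7*x - 2); 3*x^2 + 7*x - 2 = 0 has no rational roots; quadratic formula: x = (-7 ± √73)/6.
  ⇒ x = -sqrt(73)/6 - 7/6 ≈ -2.5907, -7/6 + sqrt(73)/6 ≈ 0.2573

f''(x) = -12*x - 14
Second-derivative test at each critical point:
  f''(-2.5907) = 17.0880 > 0 → local minimum
  f''(0.2573) = -17.0880 < 0 → local maximum

Critical points: x = -sqrt(73)/6 - 7/6 ≈ -2.5907 (local minimum); x = -7/6 + sqrt(73)/6 ≈ 0.2573 (local maximum)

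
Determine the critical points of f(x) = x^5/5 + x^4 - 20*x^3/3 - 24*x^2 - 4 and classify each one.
f'(x) = x*(x^3 + 4*x^2 - 20*x - 48)

Solve f'(x) = 0:
  Factor: x^4 + 4*x^3 - 20*x^2 - 48*x = x*(x - 4)*(x + 2)*(x + 6) = 0.
  ⇒ x = -6, -2, 0, 4

f''(x) = 4*x^3 + 12*x^2 - 40*x - 48
Second-derivative test at each critical point:
  f''(-6) = -240 < 0 → local maximum
  f''(-2) = 48 > 0 → local minimum
  f''(0) = -48 < 0 → local maximum
  f''(4) = 240 > 0 → local minimum

Critical points: x = -6 (local maximum); x = -2 (local minimum); x = 0 (local maximum); x = 4 (local minimum)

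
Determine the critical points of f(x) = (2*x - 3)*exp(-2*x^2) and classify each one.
f'(x) = 2*(-2*x*(2*x - 3) + 1)*exp(-2*x^2)

Solve f'(x) = 0:
  f'(x) = (-8*x^2 + 12*x + 2)·exp(-2*x^2) and exp(-2*x^2) > 0 for every x, so f'(x) = 0 ⇔ -8*x^2 + 12*x + 2 = 0.
  Factor: -8*x^2 + 12*x + 2 = -2*(4*x^2 - 6*x - 1); 4*x^2 - 6*x - 1 = 0 has no rational roots; quadratic formula: x = (6 ± √52)/8.
  ⇒ x = 3/4 - sqrt(13)/4 ≈ -0.1514, 3/4 + sqrt(13)/4 ≈ 1.6514

f''(x) = 4*(4*x^2*(2*x - 3) - 6*x + 3)*exp(-2*x^2)
Second-derivative test at each critical point:
  f''(-0.1514) = 13.7761 > 0 → local minimum
  f''(1.6514) = -0.0617 < 0 → local maximum

Critical points: x = 3/4 - sqrt(13)/4 ≈ -0.1514 (local minimum); x = 3/4 + sqrt(13)/4 ≈ 1.6514 (local maximum)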